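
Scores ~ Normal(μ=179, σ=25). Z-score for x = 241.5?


z = (x - μ)/σ = (241.5 - 179)/25 = 2.5

z = 2.5


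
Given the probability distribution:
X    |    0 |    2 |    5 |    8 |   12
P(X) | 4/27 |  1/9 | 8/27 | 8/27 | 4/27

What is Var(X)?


E[X] = 158/27
E[X²] = 1300/27
Var(X) = E[X²] - (E[X])² = 1300/27 - 24964/729 = 10136/729

Var(X) = 10136/729 ≈ 13.9040


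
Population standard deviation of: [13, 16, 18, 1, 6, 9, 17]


Mean = 80/7
  (13-80/7)²=121/49
  (16-80/7)²=1024/49
  (18-80/7)²=2116/49
  (1-80/7)²=5329/49
  (6-80/7)²=1444/49
  (9-80/7)²=289/49
  (17-80/7)²=1521/49
Σ(x-μ)² = 1692/7
σ² = (1692/7)/7 = 1692/49

σ = √(1692/49) ≈ 5.8763


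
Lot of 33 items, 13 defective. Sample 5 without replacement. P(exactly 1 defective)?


Hypergeometric: C(13,1)×C(20,4)/C(33,5)
= 13×4845/237336 = 20995/79112

P(X=1) = 20995/79112 ≈ 26.54%


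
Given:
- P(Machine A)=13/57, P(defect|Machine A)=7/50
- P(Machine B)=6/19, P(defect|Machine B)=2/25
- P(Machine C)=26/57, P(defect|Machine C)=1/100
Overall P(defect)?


P(B) = Σ P(B|Aᵢ)×P(Aᵢ)
  7/50×13/57 = 91/2850
  2/25×6/19 = 12/475
  1/100×26/57 = 13/2850
Sum = 88/1425

P(defect) = 88/1425 ≈ 6.18%


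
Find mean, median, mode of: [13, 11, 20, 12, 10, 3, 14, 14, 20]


Sorted: [3, 10, 11, 12, 13, 14, 14, 20, 20]
Mean = 117/9 = 13
Median = 13
Freq: {13: 1, 11: 1, 20: 2, 12: 1, 10: 1, 3: 1, 14: 2}
Mode: [14, 20]

Mean=13, Median=13, Mode=[14, 20]


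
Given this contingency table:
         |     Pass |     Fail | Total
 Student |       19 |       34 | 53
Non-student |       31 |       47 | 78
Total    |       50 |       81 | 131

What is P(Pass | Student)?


P(Pass | Student) = 19/(19+34) = 19/53

P(Pass|Student) = 19/53 ≈ 35.85%


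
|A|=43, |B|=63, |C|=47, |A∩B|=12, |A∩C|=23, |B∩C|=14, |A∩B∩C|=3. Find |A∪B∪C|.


|A∪B∪C| = 43+63+47-12-23-14+3 = 107

|A∪B∪C| = 107


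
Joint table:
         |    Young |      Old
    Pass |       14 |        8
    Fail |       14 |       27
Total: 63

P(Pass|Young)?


P(Pass|Young) = 14/(14+14) = 14/28 = 1/2

P = 1/2 ≈ 50.00%


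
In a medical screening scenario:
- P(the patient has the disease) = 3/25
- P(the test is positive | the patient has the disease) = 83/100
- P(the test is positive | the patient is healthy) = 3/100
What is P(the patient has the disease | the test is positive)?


Using Bayes' theorem:
P(A|B) = P(B|A)·P(A) / P(B)

P(the test is positive) = 83/100 × 3/25 + 3/100 × 22/25
= 249/2500 + 33/1250 = 63/500

P(the patient has the disease|the test is positive) = (249/2500) / (63/500) = 83/105

P(the patient has the disease|the test is positive) = 83/105 ≈ 79.05%


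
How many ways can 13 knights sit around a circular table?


Circular arrangements of 13 distinct objects: fix one position to break rotational symmetry.
(n-1)! = 12! = 479001600

479001600


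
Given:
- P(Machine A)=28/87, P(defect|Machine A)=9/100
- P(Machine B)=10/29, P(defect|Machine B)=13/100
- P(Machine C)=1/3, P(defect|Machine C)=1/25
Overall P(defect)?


P(B) = Σ P(B|Aᵢ)×P(Aᵢ)
  9/100×28/87 = 21/725
  13/100×10/29 = 13/290
  1/25×1/3 = 1/75
Sum = 379/4350

P(defect) = 379/4350 ≈ 8.71%


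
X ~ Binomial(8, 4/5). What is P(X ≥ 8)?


P(X ≥ 8) = Σ P(X=i) for i=8..8
P(X=8) = 65536/390625
Sum = 65536/390625

P(X ≥ 8) = 65536/390625 ≈ 16.78%


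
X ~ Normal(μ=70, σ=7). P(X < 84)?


z = (84-70)/7 = 2.0
P(Z < 2.0) = 0.9772

P(X < 84) ≈ 0.9772


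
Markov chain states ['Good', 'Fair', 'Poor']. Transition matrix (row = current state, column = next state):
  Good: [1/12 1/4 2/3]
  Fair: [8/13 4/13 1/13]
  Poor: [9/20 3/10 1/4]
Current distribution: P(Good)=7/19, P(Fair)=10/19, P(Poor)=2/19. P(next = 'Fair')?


P(next=Fair) = Σᵢ P(now=i)×P(i→Fair)
= 7/19×1/4 + 10/19×4/13 + 2/19×3/10
= 7/76 + 40/247 + 3/95 = 1411/4940

P = 1411/4940 ≈ 0.2856


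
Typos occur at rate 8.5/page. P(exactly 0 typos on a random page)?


Poisson(λ=8.5): P(X=0) = e^(-λ)×λ^k/k!
= e^(-8.5) × 8.5^0 / 0!
≈ 0.000203468369 × 1 / 1 ≈ 0.000203

P(X=0) ≈ 0.000203 ≈ 0.02%


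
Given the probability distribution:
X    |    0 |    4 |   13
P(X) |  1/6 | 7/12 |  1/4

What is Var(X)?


E[X] = 67/12
E[X²] = 619/12
Var(X) = E[X²] - (E[X])² = 619/12 - 4489/144 = 2939/144

Var(X) = 2939/144 ≈ 20.4097


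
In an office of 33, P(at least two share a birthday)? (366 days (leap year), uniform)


P(all different) = Π(366-i)/366 for i=0..32
= 0.225976
P(match) = 1 - 0.225976 = 0.774024

P ≈ 0.7740 ≈ 77.40%


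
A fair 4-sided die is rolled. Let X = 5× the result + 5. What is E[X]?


E[die] = (1+4)/2 = 5/2
E[X] = 5×5/2 + 5 = 35/2

E[X] = 35/2


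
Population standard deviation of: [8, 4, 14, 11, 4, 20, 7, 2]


Mean = 70/8 = 35/4
  (8-35/4)²=9/16
  (4-35/4)²=361/16
  (14-35/4)²=441/16
  (11-35/4)²=81/16
  (4-35/4)²=361/16
  (20-35/4)²=2025/16
  (7-35/4)²=49/16
  (2-35/4)²=729/16
Σ(x-μ)² = 507/2
σ² = (507/2)/8 = 507/16

σ = √(507/16) ≈ 5.6292


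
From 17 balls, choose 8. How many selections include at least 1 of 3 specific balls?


Complement: C(17,8) - C(14,8) = 24310 - 3003 = 21307

21307


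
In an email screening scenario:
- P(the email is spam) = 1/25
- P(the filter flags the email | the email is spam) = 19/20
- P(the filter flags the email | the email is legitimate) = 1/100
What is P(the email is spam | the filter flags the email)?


Using Bayes' theorem:
P(A|B) = P(B|A)·P(A) / P(B)

P(the filter flags the email) = 19/20 × 1/25 + 1/100 × 24/25
= 19/500 + 6/625 = 119/2500

P(the email is spam|the filter flags the email) = (19/500) / (119/2500) = 95/119

P(the email is spam|the filter flags the email) = 95/119 ≈ 79.83%


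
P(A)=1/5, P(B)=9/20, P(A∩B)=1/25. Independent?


P(A)×P(B) = 9/100
P(A∩B) = 1/25
Not equal → NOT independent

No, not independent


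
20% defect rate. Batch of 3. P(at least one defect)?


P(all good) = (4/5)^3 = 64/125
P(≥1 defect) = 61/125

P = 61/125 ≈ 48.80%


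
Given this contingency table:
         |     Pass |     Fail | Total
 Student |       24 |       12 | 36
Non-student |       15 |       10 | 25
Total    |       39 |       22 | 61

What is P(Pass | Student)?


P(Pass | Student) = 24/(24+12) = 24/36 = 2/3

P(Pass|Student) = 2/3 ≈ 66.67%


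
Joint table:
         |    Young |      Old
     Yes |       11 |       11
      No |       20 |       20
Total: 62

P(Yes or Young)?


P(Yes∨Young) = P(Yes) + P(Young) - P(Yes∧Young)
= (22 + 31 - 11)/62 = 42/62 = 21/31

P = 21/31 ≈ 67.74%


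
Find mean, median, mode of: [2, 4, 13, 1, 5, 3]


Sorted: [1, 2, 3, 4, 5, 13]
Mean = 28/6 = 14/3
Median = 7/2
Freq: {2: 1, 4: 1, 13: 1, 1: 1, 5: 1, 3: 1}
Mode: No mode

Mean=14/3, Median=7/2, Mode=No mode


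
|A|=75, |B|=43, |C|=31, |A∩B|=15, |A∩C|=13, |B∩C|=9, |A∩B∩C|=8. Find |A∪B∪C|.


|A∪B∪C| = 75+43+31-15-13-9+8 = 120

|A∪B∪C| = 120


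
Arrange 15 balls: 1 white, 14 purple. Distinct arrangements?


15!/(1!×14!) = 15

15


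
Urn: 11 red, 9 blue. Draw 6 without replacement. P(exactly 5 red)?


Hypergeometric: C(11,5)×C(9,1)/C(20,6)
= 462×9/38760 = 693/6460

P(X=5) = 693/6460 ≈ 10.73%


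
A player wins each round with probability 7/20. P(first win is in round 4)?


Geometric: P(X=4) = (1-p)^(k-1)×p = (13/20)^3×7/20 = 15379/160000

P(X=4) = 15379/160000 ≈ 9.61%


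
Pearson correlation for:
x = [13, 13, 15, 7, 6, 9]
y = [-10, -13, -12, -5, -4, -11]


n=6, Σx=63, Σy=-55, Σxy=-637, Σx²=729, Σy²=575
r = (6×(-637) - 63×(-55))/√((6×729 - 63²)(6×575 - (-55)²))
= -357/√(405×425) = -357/√172125 ≈ -357/414.8795 ≈ -0.8605

r ≈ -0.8605


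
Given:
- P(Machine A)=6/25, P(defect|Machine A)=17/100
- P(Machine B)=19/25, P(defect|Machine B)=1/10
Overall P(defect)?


P(B) = Σ P(B|Aᵢ)×P(Aᵢ)
  17/100×6/25 = 51/1250
  1/10×19/25 = 19/250
Sum = 73/625

P(defect) = 73/625 ≈ 11.68%


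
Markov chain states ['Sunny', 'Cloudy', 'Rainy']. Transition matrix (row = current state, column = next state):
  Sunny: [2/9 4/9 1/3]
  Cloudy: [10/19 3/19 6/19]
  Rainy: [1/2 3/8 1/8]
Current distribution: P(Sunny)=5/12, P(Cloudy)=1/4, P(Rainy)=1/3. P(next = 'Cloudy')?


P(next=Cloudy) = Σᵢ P(now=i)×P(i→Cloudy)
= 5/12×4/9 + 1/4×3/19 + 1/3×3/8
= 5/27 + 3/76 + 1/8 = 1435/4104

P = 1435/4104 ≈ 0.3497


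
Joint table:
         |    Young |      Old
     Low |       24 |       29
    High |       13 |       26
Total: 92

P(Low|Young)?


P(Low|Young) = 24/(24+13) = 24/37

P = 24/37 ≈ 64.86%


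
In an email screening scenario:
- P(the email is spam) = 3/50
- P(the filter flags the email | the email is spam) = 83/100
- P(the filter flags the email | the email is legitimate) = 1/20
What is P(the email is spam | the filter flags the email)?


Using Bayes' theorem:
P(A|B) = P(B|A)·P(A) / P(B)

P(the filter flags the email) = 83/100 × 3/50 + 1/20 × 47/50
= 249/5000 + 47/1000 = 121/1250

P(the email is spam|the filter flags the email) = (249/5000) / (121/1250) = 249/484

P(the email is spam|the filter flags the email) = 249/484 ≈ 51.45%


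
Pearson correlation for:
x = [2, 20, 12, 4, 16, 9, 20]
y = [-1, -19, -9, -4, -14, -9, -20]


n=7, Σx=83, Σy=-76, Σxy=-1211, Σx²=1301, Σy²=1136
r = (7×(-1211) - 83×(-76))/√((7×1301 - 83²)(7×1136 - (-76)²))
= -2169/√(2218×2176) = -2169/√4826368 ≈ -2169/2196.8996 ≈ -0.9873

r ≈ -0.9873


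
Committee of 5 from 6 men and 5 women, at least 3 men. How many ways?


Count by #men:
  3M,2W: C(6,3)×C(5,2)=200
  4M,1W: C(6,4)×C(5,1)=75
  5M,0W: C(6,5)×C(5,0)=6
Total = 281

281


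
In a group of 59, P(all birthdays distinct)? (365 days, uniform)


P(all different) = Π(365-i)/365 for i=0..58
= (365/365)×(364/365)×...×(307/365)
= 0.007011

P ≈ 0.0070 ≈ 0.70%


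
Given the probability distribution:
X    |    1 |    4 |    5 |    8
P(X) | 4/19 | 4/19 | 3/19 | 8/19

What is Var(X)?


E[X] = 99/19
E[X²] = 655/19
Var(X) = E[X²] - (E[X])² = 655/19 - 9801/361 = 2644/361

Var(X) = 2644/361 ≈ 7.3241


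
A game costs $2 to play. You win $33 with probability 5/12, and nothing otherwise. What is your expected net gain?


E[gain] = (33-2)×5/12 + (-2)×7/12
= 155/12 - 7/6 = 47/4

Expected net gain = $47/4 ≈ $11.75


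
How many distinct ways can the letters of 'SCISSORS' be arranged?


Letters: 8, freq: {'S': 4, 'C': 1, 'I': 1, 'O': 1, 'R': 1}
8!/(4!×1!×1!×1!×1!) = 40320/24 = 1680

1680


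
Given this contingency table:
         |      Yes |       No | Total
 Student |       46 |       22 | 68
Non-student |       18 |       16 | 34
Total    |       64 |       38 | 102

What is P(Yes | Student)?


P(Yes | Student) = 46/(46+22) = 46/68 = 23/34

P(Yes|Student) = 23/34 ≈ 67.65%


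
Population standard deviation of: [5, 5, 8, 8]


Mean = 26/4 = 13/2
  (5-13/2)²=9/4
  (5-13/2)²=9/4
  (8-13/2)²=9/4
  (8-13/2)²=9/4
Σ(x-μ)² = 9
σ² = 9/4

σ = √(9/4) ≈ 1.5000


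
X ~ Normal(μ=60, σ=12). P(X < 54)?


z = (54-60)/12 = -0.5
P(Z < -0.5) = 0.3085

P(X < 54) ≈ 0.3085


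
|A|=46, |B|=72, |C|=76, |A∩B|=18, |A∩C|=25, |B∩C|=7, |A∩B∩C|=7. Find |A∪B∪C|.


|A∪B∪C| = 46+72+76-18-25-7+7 = 151

|A∪B∪C| = 151


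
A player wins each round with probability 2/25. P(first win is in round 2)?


Geometric: P(X=2) = (1-p)^(k-1)×p = (23/25)^1×2/25 = 46/625

P(X=2) = 46/625 ≈ 7.36%


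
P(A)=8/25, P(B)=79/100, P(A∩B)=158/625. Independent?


P(A)×P(B) = 158/625
P(A∩B) = 158/625
Equal ✓ → Independent

Yes, independent


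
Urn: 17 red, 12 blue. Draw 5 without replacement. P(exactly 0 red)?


Hypergeometric: C(17,0)×C(12,5)/C(29,5)
= 1×792/118755 = 88/13195

P(X=0) = 88/13195 ≈ 0.67%


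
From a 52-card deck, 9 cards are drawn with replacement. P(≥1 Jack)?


P(not a Jack) = 48/52 = 12/13
P(none in 9 draws) = (12/13)^9 = 5159780352/10604499373
P(≥1 Jack) = 1 - 5159780352/10604499373 = 5444719021/10604499373

P = 5444719021/10604499373 ≈ 51.34%


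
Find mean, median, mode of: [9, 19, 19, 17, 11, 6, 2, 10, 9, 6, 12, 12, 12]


Sorted: [2, 6, 6, 9, 9, 10, 11, 12, 12, 12, 17, 19, 19]
Mean = 144/13
Median = 11
Freq: {9: 2, 19: 2, 17: 1, 11: 1, 6: 2, 2: 1, 10: 1, 12: 3}
Mode: [12]

Mean=144/13, Median=11, Mode=12


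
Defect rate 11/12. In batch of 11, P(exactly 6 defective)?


Binomial: P(X=6) = C(11,6)×p^6×(1-p)^5
= 462 × 1771561/2985984 × 1/248832 = 136410197/123834728448

P(X=6) = 136410197/123834728448 ≈ 0.11%


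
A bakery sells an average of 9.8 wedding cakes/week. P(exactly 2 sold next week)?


Poisson(λ=9.8): P(X=2) = e^(-λ)×λ^k/k!
= e^(-9.8) × 9.8^2 / 2!
≈ 5.545159943e-05 × 96.04 / 2 ≈ 0.002663

P(X=2) ≈ 0.002663 ≈ 0.27%


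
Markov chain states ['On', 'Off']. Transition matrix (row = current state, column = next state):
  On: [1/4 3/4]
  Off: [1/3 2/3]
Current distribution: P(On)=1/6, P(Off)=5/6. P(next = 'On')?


P(next=On) = Σᵢ P(now=i)×P(i→On)
= 1/6×1/4 + 5/6×1/3
= 1/24 + 5/18 = 23/72

P = 23/72 ≈ 0.3194


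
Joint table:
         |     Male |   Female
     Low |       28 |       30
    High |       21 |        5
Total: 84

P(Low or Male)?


P(Low∨Male) = P(Low) + P(Male) - P(Low∧Male)
= (58 + 49 - 28)/84 = 79/84

P = 79/84 ≈ 94.05%


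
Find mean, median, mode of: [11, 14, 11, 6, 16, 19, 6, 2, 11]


Sorted: [2, 6, 6, 11, 11, 11, 14, 16, 19]
Mean = 96/9 = 32/3
Median = 11
Freq: {11: 3, 14: 1, 6: 2, 16: 1, 19: 1, 2: 1}
Mode: [11]

Mean=32/3, Median=11, Mode=11


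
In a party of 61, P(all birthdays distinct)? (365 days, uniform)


P(all different) = Π(365-i)/365 for i=0..60
= (365/365)×(364/365)×...×(305/365)
= 0.004911

P ≈ 0.0049 ≈ 0.49%


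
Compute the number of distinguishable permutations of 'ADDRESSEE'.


Letters: 9, freq: {'A': 1, 'D': 2, 'R': 1, 'E': 3, 'S': 2}
9!/(1!×2!×1!×3!×2!) = 362880/24 = 15120

15120


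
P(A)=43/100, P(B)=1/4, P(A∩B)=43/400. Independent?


P(A)×P(B) = 43/400
P(A∩B) = 43/400
Equal ✓ → Independent

Yes, independent


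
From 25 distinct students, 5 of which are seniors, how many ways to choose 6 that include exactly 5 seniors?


Choose 5 of the 5 seniors and 1 of the other 20 students:
C(5,5)×C(20,1) = 1×20 = 20

20


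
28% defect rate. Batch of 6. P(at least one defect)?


P(all good) = (18/25)^6 = 34012224/244140625
P(≥1 defect) = 210128401/244140625

P = 210128401/244140625 ≈ 86.07%


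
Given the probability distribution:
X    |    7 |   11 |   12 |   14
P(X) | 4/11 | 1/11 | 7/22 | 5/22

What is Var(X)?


E[X] = 116/11
E[X²] = 1311/11
Var(X) = E[X²] - (E[X])² = 1311/11 - 13456/121 = 965/121

Var(X) = 965/121 ≈ 7.9752


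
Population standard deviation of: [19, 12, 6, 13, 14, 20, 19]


Mean = 103/7
  (19-103/7)²=900/49
  (12-103/7)²=361/49
  (6-103/7)²=3721/49
  (13-103/7)²=144/49
  (14-103/7)²=25/49
  (20-103/7)²=1369/49
  (19-103/7)²=900/49
Σ(x-μ)² = 1060/7
σ² = (1060/7)/7 = 1060/49

σ = √(1060/49) ≈ 4.6511


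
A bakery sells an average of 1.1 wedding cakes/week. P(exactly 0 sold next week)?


Poisson(λ=1.1): P(X=0) = e^(-λ)×λ^k/k!
= e^(-1.1) × 1.1^0 / 0!
≈ 0.3328710837 × 1 / 1 ≈ 0.332871

P(X=0) ≈ 0.332871 ≈ 33.29%


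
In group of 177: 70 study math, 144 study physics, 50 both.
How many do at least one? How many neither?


|A∪B| = 70+144-50 = 164
Neither = 177-164 = 13

At least one: 164; Neither: 13


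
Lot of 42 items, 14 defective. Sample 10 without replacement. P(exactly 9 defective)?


Hypergeometric: C(14,9)×C(28,1)/C(42,10)
= 2002×28/1471442973 = 56/1469973

P(X=9) = 56/1469973 ≈ 0.00%


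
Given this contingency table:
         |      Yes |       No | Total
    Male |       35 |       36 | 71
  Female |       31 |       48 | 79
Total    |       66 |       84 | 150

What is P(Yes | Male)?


P(Yes | Male) = 35/(35+36) = 35/71

P(Yes|Male) = 35/71 ≈ 49.30%


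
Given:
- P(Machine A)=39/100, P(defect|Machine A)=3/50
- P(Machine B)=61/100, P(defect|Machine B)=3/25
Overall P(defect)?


P(B) = Σ P(B|Aᵢ)×P(Aᵢ)
  3/50×39/100 = 117/5000
  3/25×61/100 = 183/2500
Sum = 483/5000

P(defect) = 483/5000 ≈ 9.66%


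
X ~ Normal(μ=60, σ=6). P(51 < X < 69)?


z₁=(51-60)/6=-1.5, z₂=(69-60)/6=1.5
P = Φ(1.5) - Φ(-1.5) = 0.933193 - 0.066807 = 0.866386 ≈ 0.8664

P(51 < X < 69) ≈ 0.8664


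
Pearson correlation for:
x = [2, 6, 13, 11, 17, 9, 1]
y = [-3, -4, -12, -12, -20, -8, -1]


n=7, Σx=59, Σy=-60, Σxy=-731, Σx²=701, Σy²=778
r = (7×(-731) - 59×(-60))/√((7×701 - 59²)(7×778 - (-60)²))
= -1577/√(1426×1846) = -1577/√2632396 ≈ -1577/1622.4660 ≈ -0.9720

r ≈ -0.9720


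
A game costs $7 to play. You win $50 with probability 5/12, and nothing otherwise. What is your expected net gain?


E[gain] = (50-7)×5/12 + (-7)×7/12
= 215/12 - 49/12 = 83/6

Expected net gain = $83/6 ≈ $13.83


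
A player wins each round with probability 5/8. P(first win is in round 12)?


Geometric: P(X=12) = (1-p)^(k-1)×p = (3/8)^11×5/8 = 885735/68719476736

P(X=12) = 885735/68719476736 ≈ 0.00%


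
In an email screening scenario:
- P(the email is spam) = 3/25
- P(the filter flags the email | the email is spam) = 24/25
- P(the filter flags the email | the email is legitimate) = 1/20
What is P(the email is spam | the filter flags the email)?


Using Bayes' theorem:
P(A|B) = P(B|A)·P(A) / P(B)

P(the filter flags the email) = 24/25 × 3/25 + 1/20 × 22/25
= 72/625 + 11/250 = 199/1250

P(the email is spam|the filter flags the email) = (72/625) / (199/1250) = 144/199

P(the email is spam|the filter flags the email) = 144/199 ≈ 72.36%


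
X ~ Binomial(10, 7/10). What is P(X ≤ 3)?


P(X ≤ 3) = Σ P(X=i) for i=0..3
P(X=0) = 59049/10000000000
P(X=1) = 137781/1000000000
P(X=2) = 2893401/2000000000
P(X=3) = 2250423/250000000
Sum = 6620049/625000000

P(X ≤ 3) = 6620049/625000000 ≈ 1.06%


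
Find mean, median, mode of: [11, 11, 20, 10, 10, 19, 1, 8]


Sorted: [1, 8, 10, 10, 11, 11, 19, 20]
Mean = 90/8 = 45/4
Median = 21/2
Freq: {11: 2, 20: 1, 10: 2, 19: 1, 1: 1, 8: 1}
Mode: [10, 11]

Mean=45/4, Median=21/2, Mode=[10, 11]


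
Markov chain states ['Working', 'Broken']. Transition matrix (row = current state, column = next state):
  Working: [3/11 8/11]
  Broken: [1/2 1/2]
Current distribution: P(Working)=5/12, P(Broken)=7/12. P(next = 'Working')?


P(next=Working) = Σᵢ P(now=i)×P(i→Working)
= 5/12×3/11 + 7/12×1/2
= 5/44 + 7/24 = 107/264

P = 107/264 ≈ 0.4053


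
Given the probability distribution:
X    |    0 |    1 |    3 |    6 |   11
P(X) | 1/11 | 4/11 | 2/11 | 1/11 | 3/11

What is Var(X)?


E[X] = 49/11
E[X²] = 421/11
Var(X) = E[X²] - (E[X])² = 421/11 - 2401/121 = 2230/121

Var(X) = 2230/121 ≈ 18.4298


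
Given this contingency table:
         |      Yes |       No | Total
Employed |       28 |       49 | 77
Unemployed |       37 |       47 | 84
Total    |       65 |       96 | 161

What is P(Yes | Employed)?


P(Yes | Employed) = 28/(28+49) = 28/77 = 4/11

P(Yes|Employed) = 4/11 ≈ 36.36%


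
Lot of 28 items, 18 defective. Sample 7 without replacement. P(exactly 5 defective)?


Hypergeometric: C(18,5)×C(10,2)/C(28,7)
= 8568×45/1184040 = 1071/3289

P(X=5) = 1071/3289 ≈ 32.56%


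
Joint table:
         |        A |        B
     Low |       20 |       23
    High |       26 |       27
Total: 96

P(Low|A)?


P(Low|A) = 20/(20+26) = 20/46 = 10/23

P = 10/23 ≈ 43.48%


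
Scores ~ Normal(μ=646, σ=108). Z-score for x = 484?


z = (x - μ)/σ = (484 - 646)/108 = -1.5

z = -1.5


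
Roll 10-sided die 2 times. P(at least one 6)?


P(no 6)^2 = (9/10)^2 = 81/100
P(≥1) = 1 - 81/100 = 19/100

P = 19/100 ≈ 19.00%


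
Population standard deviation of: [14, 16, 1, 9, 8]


Mean = 48/5
  (14-48/5)²=484/25
  (16-48/5)²=1024/25
  (1-48/5)²=1849/25
  (9-48/5)²=9/25
  (8-48/5)²=64/25
Σ(x-μ)² = 686/5
σ² = (686/5)/5 = 686/25

σ = √(686/25) ≈ 5.2383


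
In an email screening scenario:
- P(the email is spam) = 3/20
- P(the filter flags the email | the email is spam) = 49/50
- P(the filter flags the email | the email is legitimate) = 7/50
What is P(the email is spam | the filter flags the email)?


Using Bayes' theorem:
P(A|B) = P(B|A)·P(A) / P(B)

P(the filter flags the email) = 49/50 × 3/20 + 7/50 × 17/20
= 147/1000 + 119/1000 = 133/500

P(the email is spam|the filter flags the email) = (147/1000) / (133/500) = 21/38

P(the email is spam|the filter flags the email) = 21/38 ≈ 55.26%


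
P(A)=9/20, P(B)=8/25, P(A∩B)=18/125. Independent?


P(A)×P(B) = 18/125
P(A∩B) = 18/125
Equal ✓ → Independent

Yes, independent


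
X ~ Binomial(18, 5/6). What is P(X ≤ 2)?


P(X ≤ 2) = Σ P(X=i) for i=0..2
P(X=0) = 1/101559956668416
P(X=1) = 5/5642219814912
P(X=2) = 425/11284439629824
Sum = 979/25389989167104

P(X ≤ 2) = 979/25389989167104 ≈ 0.00%


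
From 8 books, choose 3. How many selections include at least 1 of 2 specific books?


Complement: C(8,3) - C(6,3) = 56 - 20 = 36

36


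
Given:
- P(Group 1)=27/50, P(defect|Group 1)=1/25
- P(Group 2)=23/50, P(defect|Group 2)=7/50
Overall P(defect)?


P(B) = Σ P(B|Aᵢ)×P(Aᵢ)
  1/25×27/50 = 27/1250
  7/50×23/50 = 161/2500
Sum = 43/500

P(defect) = 43/500 ≈ 8.60%


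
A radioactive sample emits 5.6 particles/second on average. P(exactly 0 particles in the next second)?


Poisson(λ=5.6): P(X=0) = e^(-λ)×λ^k/k!
= e^(-5.6) × 5.6^0 / 0!
≈ 0.003697863716 × 1 / 1 ≈ 0.003698

P(X=0) ≈ 0.003698 ≈ 0.37%


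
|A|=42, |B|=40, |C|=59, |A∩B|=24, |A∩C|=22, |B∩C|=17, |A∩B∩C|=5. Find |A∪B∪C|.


|A∪B∪C| = 42+40+59-24-22-17+5 = 83

|A∪B∪C| = 83


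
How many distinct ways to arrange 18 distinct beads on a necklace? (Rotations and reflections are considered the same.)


Free circular arrangements: rotations and reflections both identified.
(n-1)!/2 = 17!/2 = 355687428096000/2 = 177843714048000

177843714048000


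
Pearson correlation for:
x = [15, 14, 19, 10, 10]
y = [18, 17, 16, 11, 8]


n=5, Σx=68, Σy=70, Σxy=1002, Σx²=982, Σy²=1054
r = (5×1002 - 68×70)/√((5×982 - 68²)(5×1054 - 70²))
= 250/√(286×370) = 250/√105820 ≈ 250/325.2999 ≈ 0.7685

r ≈ 0.7685


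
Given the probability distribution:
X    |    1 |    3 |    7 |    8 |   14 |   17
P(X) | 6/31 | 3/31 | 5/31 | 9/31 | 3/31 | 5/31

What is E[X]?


E[X] = Σ x·P(X=x)
= (1)×(6/31) + (3)×(3/31) + (7)×(5/31) + (8)×(9/31) + (14)×(3/31) + (17)×(5/31)
= 249/31

E[X] = 249/31


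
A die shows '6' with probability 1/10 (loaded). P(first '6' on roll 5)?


Geometric: P(X=5) = (1-p)^(k-1)×p = (9/10)^4×1/10 = 6561/100000

P(X=5) = 6561/100000 ≈ 6.56%


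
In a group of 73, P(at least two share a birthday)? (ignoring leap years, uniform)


P(all different) = Π(365-i)/365 for i=0..72
= 0.000439
P(match) = 1 - 0.000439 = 0.999561

P ≈ 0.9996 ≈ 99.96%


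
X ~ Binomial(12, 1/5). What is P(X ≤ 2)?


P(X ≤ 2) = Σ P(X=i) for i=0..2
P(X=0) = 16777216/244140625
P(X=1) = 50331648/244140625
P(X=2) = 69206016/244140625
Sum = 27262976/48828125

P(X ≤ 2) = 27262976/48828125 ≈ 55.83%


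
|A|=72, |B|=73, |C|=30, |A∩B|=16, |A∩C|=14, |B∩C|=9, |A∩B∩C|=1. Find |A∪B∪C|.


|A∪B∪C| = 72+73+30-16-14-9+1 = 137

|A∪B∪C| = 137


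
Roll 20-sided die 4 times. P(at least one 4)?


P(no 4)^4 = (19/20)^4 = 130321/160000
P(≥1) = 1 - 130321/160000 = 29679/160000

P = 29679/160000 ≈ 18.55%


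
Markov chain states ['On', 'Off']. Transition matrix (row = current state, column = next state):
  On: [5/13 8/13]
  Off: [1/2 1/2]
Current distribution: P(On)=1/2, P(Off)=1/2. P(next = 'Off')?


P(next=Off) = Σᵢ P(now=i)×P(i→Off)
= 1/2×8/13 + 1/2×1/2
= 4/13 + 1/4 = 29/52

P = 29/52 ≈ 0.5577


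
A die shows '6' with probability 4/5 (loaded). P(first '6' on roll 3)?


Geometric: P(X=3) = (1-p)^(k-1)×p = (1/5)^2×4/5 = 4/125

P(X=3) = 4/125 ≈ 3.20%


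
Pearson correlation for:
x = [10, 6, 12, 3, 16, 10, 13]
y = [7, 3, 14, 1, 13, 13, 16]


n=7, Σx=70, Σy=67, Σxy=805, Σx²=814, Σy²=849
r = (7×805 - 70×67)/√((7×814 - 70²)(7×849 - 67²))
= 945/√(798×1454) = 945/√1160292 ≈ 945/1077.1685 ≈ 0.8773

r ≈ 0.8773


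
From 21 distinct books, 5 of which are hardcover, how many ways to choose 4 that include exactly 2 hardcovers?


Choose 2 of the 5 hardcovers and 2 of the other 16 books:
C(5,2)×C(16,2) = 10×120 = 1200

1200


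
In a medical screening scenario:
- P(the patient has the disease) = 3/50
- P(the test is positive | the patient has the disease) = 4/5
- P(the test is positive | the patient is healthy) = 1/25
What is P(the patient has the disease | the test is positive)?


Using Bayes' theorem:
P(A|B) = P(B|A)·P(A) / P(B)

P(the test is positive) = 4/5 × 3/50 + 1/25 × 47/50
= 6/125 + 47/1250 = 107/1250

P(the patient has the disease|the test is positive) = (6/125) / (107/1250) = 60/107

P(the patient has the disease|the test is positive) = 60/107 ≈ 56.07%


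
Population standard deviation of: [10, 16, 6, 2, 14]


Mean = 48/5
  (10-48/5)²=4/25
  (16-48/5)²=1024/25
  (6-48/5)²=324/25
  (2-48/5)²=1444/25
  (14-48/5)²=484/25
Σ(x-μ)² = 656/5
σ² = (656/5)/5 = 656/25

σ = √(656/25) ≈ 5.1225


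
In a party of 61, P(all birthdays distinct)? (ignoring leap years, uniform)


P(all different) = Π(365-i)/365 for i=0..60
= (365/365)×(364/365)×...×(305/365)
= 0.004911

P ≈ 0.0049 ≈ 0.49%


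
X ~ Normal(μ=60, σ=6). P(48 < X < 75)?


z₁=(48-60)/6=-2.0, z₂=(75-60)/6=2.5
P = Φ(2.5) - Φ(-2.0) = 0.993790 - 0.022750 = 0.971040 ≈ 0.9710

P(48 < X < 75) ≈ 0.9710


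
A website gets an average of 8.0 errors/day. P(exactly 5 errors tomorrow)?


Poisson(λ=8.0): P(X=5) = e^(-λ)×λ^k/k!
= e^(-8.0) × 8.0^5 / 5!
≈ 0.0003354626279 × 32768 / 120 ≈ 0.091604

P(X=5) ≈ 0.091604 ≈ 9.16%


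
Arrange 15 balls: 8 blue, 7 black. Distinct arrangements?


15!/(8!×7!) = 6435

6435


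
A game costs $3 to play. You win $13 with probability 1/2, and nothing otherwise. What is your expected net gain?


E[gain] = (13-3)×1/2 + (-3)×1/2
= 5 - 3/2 = 7/2

Expected net gain = $7/2 ≈ $3.50


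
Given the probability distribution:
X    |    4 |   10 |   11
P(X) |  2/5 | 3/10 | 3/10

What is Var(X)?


E[X] = 79/10
E[X²] = 727/10
Var(X) = E[X²] - (E[X])² = 727/10 - 6241/100 = 1029/100

Var(X) = 1029/100 ≈ 10.2900


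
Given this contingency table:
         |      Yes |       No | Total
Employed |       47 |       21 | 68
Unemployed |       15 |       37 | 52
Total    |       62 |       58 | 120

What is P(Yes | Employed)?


P(Yes | Employed) = 47/(47+21) = 47/68

P(Yes|Employed) = 47/68 ≈ 69.12%


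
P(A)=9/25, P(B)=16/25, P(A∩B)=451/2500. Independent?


P(A)×P(B) = 144/625
P(A∩B) = 451/2500
Not equal → NOT independent

No, not independent


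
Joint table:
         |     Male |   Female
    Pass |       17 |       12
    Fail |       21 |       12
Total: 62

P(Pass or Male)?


P(Pass∨Male) = P(Pass) + P(Male) - P(Pass∧Male)
= (29 + 38 - 17)/62 = 50/62 = 25/31

P = 25/31 ≈ 80.65%


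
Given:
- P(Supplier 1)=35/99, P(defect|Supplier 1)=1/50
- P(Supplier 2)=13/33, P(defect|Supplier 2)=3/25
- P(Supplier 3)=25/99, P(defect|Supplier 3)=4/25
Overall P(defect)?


P(B) = Σ P(B|Aᵢ)×P(Aᵢ)
  1/50×35/99 = 7/990
  3/25×13/33 = 13/275
  4/25×25/99 = 4/99
Sum = 469/4950

P(defect) = 469/4950 ≈ 9.47%


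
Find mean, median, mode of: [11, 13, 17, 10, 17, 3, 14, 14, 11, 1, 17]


Sorted: [1, 3, 10, 11, 11, 13, 14, 14, 17, 17, 17]
Mean = 128/11
Median = 13
Freq: {11: 2, 13: 1, 17: 3, 10: 1, 3: 1, 14: 2, 1: 1}
Mode: [17]

Mean=128/11, Median=13, Mode=17


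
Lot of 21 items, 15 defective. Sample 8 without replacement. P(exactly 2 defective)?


Hypergeometric: C(15,2)×C(6,6)/C(21,8)
= 105×1/203490 = 1/1938

P(X=2) = 1/1938 ≈ 0.05%


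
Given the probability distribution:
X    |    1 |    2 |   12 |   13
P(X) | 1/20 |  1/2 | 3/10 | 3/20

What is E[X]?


E[X] = Σ x·P(X=x)
= (1)×(1/20) + (2)×(1/2) + (12)×(3/10) + (13)×(3/20)
= 33/5

E[X] = 33/5


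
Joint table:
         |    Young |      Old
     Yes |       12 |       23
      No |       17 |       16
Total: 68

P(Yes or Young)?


P(Yes∨Young) = P(Yes) + P(Young) - P(Yes∧Young)
= (35 + 29 - 12)/68 = 52/68 = 13/17

P = 13/17 ≈ 76.47%


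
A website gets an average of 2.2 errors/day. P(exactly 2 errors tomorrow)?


Poisson(λ=2.2): P(X=2) = e^(-λ)×λ^k/k!
= e^(-2.2) × 2.2^2 / 2!
≈ 0.1108031584 × 4.84 / 2 ≈ 0.268144

P(X=2) ≈ 0.268144 ≈ 26.81%


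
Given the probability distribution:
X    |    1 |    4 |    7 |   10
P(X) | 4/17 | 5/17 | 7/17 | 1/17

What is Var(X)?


E[X] = 83/17
E[X²] = 31
Var(X) = E[X²] - (E[X])² = 31 - 6889/289 = 2070/289

Var(X) = 2070/289 ≈ 7.1626


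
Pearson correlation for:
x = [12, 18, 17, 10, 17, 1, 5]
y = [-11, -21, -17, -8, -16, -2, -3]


n=7, Σx=80, Σy=-78, Σxy=-1168, Σx²=1172, Σy²=1184
r = (7×(-1168) - 80×(-78))/√((7×1172 - 80²)(7×1184 - (-78)²))
= -1936/√(1804×2204) = -1936/√3976016 ≈ -1936/1993.9950 ≈ -0.9709

r ≈ -0.9709


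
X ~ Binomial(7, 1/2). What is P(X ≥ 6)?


P(X ≥ 6) = Σ P(X=i) for i=6..7
P(X=6) = 7/128
P(X=7) = 1/128
Sum = 1/16

P(X ≥ 6) = 1/16 ≈ 6.25%


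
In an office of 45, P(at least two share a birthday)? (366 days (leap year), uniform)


P(all different) = Π(366-i)/366 for i=0..44
= 0.059503
P(match) = 1 - 0.059503 = 0.940497

P ≈ 0.9405 ≈ 94.05%


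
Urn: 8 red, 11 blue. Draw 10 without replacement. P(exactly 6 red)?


Hypergeometric: C(8,6)×C(11,4)/C(19,10)
= 28×330/92378 = 420/4199

P(X=6) = 420/4199 ≈ 10.00%


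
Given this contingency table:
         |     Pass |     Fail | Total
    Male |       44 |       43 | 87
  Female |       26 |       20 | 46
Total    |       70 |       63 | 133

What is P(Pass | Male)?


P(Pass | Male) = 44/(44+43) = 44/87

P(Pass|Male) = 44/87 ≈ 50.57%


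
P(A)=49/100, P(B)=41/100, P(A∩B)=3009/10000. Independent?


P(A)×P(B) = 2009/10000
P(A∩B) = 3009/10000
Not equal → NOT independent

No, not independent


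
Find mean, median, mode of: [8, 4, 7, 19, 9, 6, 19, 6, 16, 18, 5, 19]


Sorted: [4, 5, 6, 6, 7, 8, 9, 16, 18, 19, 19, 19]
Mean = 136/12 = 34/3
Median = 17/2
Freq: {8: 1, 4: 1, 7: 1, 19: 3, 9: 1, 6: 2, 16: 1, 18: 1, 5: 1}
Mode: [19]

Mean=34/3, Median=17/2, Mode=19


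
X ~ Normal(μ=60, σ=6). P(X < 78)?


z = (78-60)/6 = 3.0
P(Z < 3.0) = 0.9987

P(X < 78) ≈ 0.9987


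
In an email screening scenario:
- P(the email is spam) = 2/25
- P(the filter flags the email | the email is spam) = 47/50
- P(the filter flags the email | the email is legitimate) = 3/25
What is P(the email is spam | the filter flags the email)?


Using Bayes' theorem:
P(A|B) = P(B|A)·P(A) / P(B)

P(the filter flags the email) = 47/50 × 2/25 + 3/25 × 23/25
= 47/625 + 69/625 = 116/625

P(the email is spam|the filter flags the email) = (47/625) / (116/625) = 47/116

P(the email is spam|the filter flags the email) = 47/116 ≈ 40.52%


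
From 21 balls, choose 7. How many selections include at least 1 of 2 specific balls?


Complement: C(21,7) - C(19,7) = 116280 - 50388 = 65892

65892


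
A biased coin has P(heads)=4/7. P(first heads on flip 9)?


Geometric: P(X=9) = (1-p)^(k-1)×p = (3/7)^8×4/7 = 26244/40353607

P(X=9) = 26244/40353607 ≈ 0.07%


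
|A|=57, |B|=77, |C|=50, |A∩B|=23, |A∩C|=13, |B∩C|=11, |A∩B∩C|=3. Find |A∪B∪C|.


|A∪B∪C| = 57+77+50-23-13-11+3 = 140

|A∪B∪C| = 140


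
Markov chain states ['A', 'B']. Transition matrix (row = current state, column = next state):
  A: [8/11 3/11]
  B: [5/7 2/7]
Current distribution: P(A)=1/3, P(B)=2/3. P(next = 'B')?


P(next=B) = Σᵢ P(now=i)×P(i→B)
= 1/3×3/11 + 2/3×2/7
= 1/11 + 4/21 = 65/231

P = 65/231 ≈ 0.2814


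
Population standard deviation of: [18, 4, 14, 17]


Mean = 53/4
  (18-53/4)²=361/16
  (4-53/4)²=1369/16
  (14-53/4)²=9/16
  (17-53/4)²=225/16
Σ(x-μ)² = 491/4
σ² = (491/4)/4 = 491/16

σ = √(491/16) ≈ 5.5396


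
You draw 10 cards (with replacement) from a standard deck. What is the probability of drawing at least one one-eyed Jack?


P(not a one-eyed Jack) = 50/52 = 25/26
P(none in 10 draws) = (25/26)^10 = 95367431640625/141167095653376
P(≥1 one-eyed Jack) = 1 - 95367431640625/141167095653376 = 45799664012751/141167095653376

P = 45799664012751/141167095653376 ≈ 32.44%


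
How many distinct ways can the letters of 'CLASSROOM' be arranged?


Letters: 9, freq: {'C': 1, 'L': 1, 'A': 1, 'S': 2, 'R': 1, 'O': 2, 'M': 1}
9!/(1!×1!×1!×2!×1!×2!×1!) = 362880/4 = 90720

90720


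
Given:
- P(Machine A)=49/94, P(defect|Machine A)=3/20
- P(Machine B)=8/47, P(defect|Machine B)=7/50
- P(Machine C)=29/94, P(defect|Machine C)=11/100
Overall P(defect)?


P(B) = Σ P(B|Aᵢ)×P(Aᵢ)
  3/20×49/94 = 147/1880
  7/50×8/47 = 28/1175
  11/100×29/94 = 319/9400
Sum = 639/4700

P(defect) = 639/4700 ≈ 13.60%


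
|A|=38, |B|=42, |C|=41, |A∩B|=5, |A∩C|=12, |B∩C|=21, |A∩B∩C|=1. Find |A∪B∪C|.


|A∪B∪C| = 38+42+41-5-12-21+1 = 84

|A∪B∪C| = 84


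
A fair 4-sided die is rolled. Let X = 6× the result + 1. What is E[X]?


E[die] = (1+4)/2 = 5/2
E[X] = 6×5/2 + 1 = 16

E[X] = 16


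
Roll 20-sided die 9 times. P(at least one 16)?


P(no 16)^9 = (19/20)^9 = 322687697779/512000000000
P(≥1) = 1 - 322687697779/512000000000 = 189312302221/512000000000

P = 189312302221/512000000000 ≈ 36.98%


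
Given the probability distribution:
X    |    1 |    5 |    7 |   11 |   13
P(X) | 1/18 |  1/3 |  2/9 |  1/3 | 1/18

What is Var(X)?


E[X] = 23/3
E[X²] = 69
Var(X) = E[X²] - (E[X])² = 69 - 529/9 = 92/9

Var(X) = 92/9 ≈ 10.2222


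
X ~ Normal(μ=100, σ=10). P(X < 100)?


z = (100-100)/10 = 0.0
P(Z < 0.0) = 0.5000

P(X < 100) ≈ 0.5000


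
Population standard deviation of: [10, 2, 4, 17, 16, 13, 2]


Mean = 64/7
  (10-64/7)²=36/49
  (2-64/7)²=2500/49
  (4-64/7)²=1296/49
  (17-64/7)²=3025/49
  (16-64/7)²=2304/49
  (13-64/7)²=729/49
  (2-64/7)²=2500/49
Σ(x-μ)² = 1770/7
σ² = (1770/7)/7 = 1770/49

σ = √(1770/49) ≈ 6.0102


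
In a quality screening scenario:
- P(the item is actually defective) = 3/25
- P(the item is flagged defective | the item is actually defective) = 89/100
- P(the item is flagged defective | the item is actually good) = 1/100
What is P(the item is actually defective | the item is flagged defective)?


Using Bayes' theorem:
P(A|B) = P(B|A)·P(A) / P(B)

P(the item is flagged defective) = 89/100 × 3/25 + 1/100 × 22/25
= 267/2500 + 11/1250 = 289/2500

P(the item is actually defective|the item is flagged defective) = (267/2500) / (289/2500) = 267/289

P(the item is actually defective|the item is flagged defective) = 267/289 ≈ 92.39%


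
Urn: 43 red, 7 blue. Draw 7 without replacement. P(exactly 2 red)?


Hypergeometric: C(43,2)×C(7,5)/C(50,7)
= 903×21/99884400 = 903/4756400

P(X=2) = 903/4756400 ≈ 0.02%


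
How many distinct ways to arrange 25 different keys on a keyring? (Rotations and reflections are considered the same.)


Free circular arrangements: rotations and reflections both identified.
(n-1)!/2 = 24!/2 = 620448401733239439360000/2 = 310224200866619719680000

310224200866619719680000


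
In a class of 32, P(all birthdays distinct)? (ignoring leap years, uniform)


P(all different) = Π(365-i)/365 for i=0..31
= (365/365)×(364/365)×...×(334/365)
= 0.246652

P ≈ 0.2467 ≈ 24.67%


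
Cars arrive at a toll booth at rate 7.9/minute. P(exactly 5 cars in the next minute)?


Poisson(λ=7.9): P(X=5) = e^(-λ)×λ^k/k!
= e^(-7.9) × 7.9^5 / 5!
≈ 0.0003707435405 × 30770.56399 / 120 ≈ 0.095067

P(X=5) ≈ 0.095067 ≈ 9.51%


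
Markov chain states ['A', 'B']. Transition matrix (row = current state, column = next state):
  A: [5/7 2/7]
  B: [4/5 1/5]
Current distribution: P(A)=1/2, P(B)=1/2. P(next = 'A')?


P(next=A) = Σᵢ P(now=i)×P(i→A)
= 1/2×5/7 + 1/2×4/5
= 5/14 + 2/5 = 53/70

P = 53/70 ≈ 0.7571


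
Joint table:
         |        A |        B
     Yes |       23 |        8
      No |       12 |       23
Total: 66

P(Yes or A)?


P(Yes∨A) = P(Yes) + P(A) - P(Yes∧A)
= (31 + 35 - 23)/66 = 43/66

P = 43/66 ≈ 65.15%


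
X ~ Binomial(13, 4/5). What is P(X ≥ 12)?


P(X ≥ 12) = Σ P(X=i) for i=12..13
P(X=12) = 218103808/1220703125
P(X=13) = 67108864/1220703125
Sum = 285212672/1220703125

P(X ≥ 12) = 285212672/1220703125 ≈ 23.36%


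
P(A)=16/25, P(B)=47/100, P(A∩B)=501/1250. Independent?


P(A)×P(B) = 188/625
P(A∩B) = 501/1250
Not equal → NOT independent

No, not independent


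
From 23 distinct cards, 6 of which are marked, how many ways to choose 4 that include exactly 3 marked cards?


Choose 3 of the 6 marked cards and 1 of the other 17 cards:
C(6,3)×C(17,1) = 20×17 = 340

340


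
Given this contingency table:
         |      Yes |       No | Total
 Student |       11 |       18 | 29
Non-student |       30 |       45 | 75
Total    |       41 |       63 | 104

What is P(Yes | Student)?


P(Yes | Student) = 11/(11+18) = 11/29

P(Yes|Student) = 11/29 ≈ 37.93%


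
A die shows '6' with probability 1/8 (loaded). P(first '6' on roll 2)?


Geometric: P(X=2) = (1-p)^(k-1)×p = (7/8)^1×1/8 = 7/64

P(X=2) = 7/64 ≈ 10.94%


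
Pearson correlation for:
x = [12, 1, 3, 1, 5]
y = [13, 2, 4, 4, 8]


n=5, Σx=22, Σy=31, Σxy=214, Σx²=180, Σy²=269
r = (5×214 - 22×31)/√((5×180 - 22²)(5×269 - 31²))
= 388/√(416×384) = 388/√159744 ≈ 388/399.6799 ≈ 0.9708

r ≈ 0.9708


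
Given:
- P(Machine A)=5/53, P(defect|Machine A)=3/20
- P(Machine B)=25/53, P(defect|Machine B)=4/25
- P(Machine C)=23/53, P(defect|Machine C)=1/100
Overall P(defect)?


P(B) = Σ P(B|Aᵢ)×P(Aᵢ)
  3/20×5/53 = 3/212
  4/25×25/53 = 4/53
  1/100×23/53 = 23/5300
Sum = 249/2650

P(defect) = 249/2650 ≈ 9.40%


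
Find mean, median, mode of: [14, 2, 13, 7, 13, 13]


Sorted: [2, 7, 13, 13, 13, 14]
Mean = 62/6 = 31/3
Median = 13
Freq: {14: 1, 2: 1, 13: 3, 7: 1}
Mode: [13]

Mean=31/3, Median=13, Mode=13


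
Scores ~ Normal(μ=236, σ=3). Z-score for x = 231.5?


z = (x - μ)/σ = (231.5 - 236)/3 = -1.5

z = -1.5


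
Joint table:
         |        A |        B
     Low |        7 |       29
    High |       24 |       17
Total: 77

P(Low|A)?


P(Low|A) = 7/(7+24) = 7/31

P = 7/31 ≈ 22.58%


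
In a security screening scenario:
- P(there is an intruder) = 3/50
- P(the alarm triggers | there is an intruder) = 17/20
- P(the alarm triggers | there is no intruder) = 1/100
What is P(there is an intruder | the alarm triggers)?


Using Bayes' theorem:
P(A|B) = P(B|A)·P(A) / P(B)

P(the alarm triggers) = 17/20 × 3/50 + 1/100 × 47/50
= 51/1000 + 47/5000 = 151/2500

P(there is an intruder|the alarm triggers) = (51/1000) / (151/2500) = 255/302

P(there is an intruder|the alarm triggers) = 255/302 ≈ 84.44%


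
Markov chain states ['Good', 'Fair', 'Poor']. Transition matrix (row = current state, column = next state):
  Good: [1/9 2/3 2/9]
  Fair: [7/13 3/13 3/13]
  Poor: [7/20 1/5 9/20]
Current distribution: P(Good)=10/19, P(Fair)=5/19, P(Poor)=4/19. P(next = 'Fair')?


P(next=Fair) = Σᵢ P(now=i)×P(i→Fair)
= 10/19×2/3 + 5/19×3/13 + 4/19×1/5
= 20/57 + 15/247 + 4/95 = 1681/3705

P = 1681/3705 ≈ 0.4537
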